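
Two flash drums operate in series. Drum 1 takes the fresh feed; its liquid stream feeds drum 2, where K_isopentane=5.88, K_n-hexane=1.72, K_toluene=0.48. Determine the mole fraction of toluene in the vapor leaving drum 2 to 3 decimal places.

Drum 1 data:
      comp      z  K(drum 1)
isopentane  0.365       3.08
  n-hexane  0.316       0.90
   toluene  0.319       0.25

y_toluene (drum 2) = 0.351

Drum 1:
Newton iteration, ψ₁⁰ = 0.5:
  ψ₁ = 0.500: g = -0.0439, g' = -0.842 → ψ₁ = 0.448
Converged at ψ₁ = 0.448.
Drum-1 compositions:
  isopentane: x = 0.189, y = 0.582
  n-hexane: x = 0.331, y = 0.298
  toluene: x = 0.480, y = 0.120
Drum-2 feed = drum-1 liquid: z₂ = (0.1890, 0.3308, 0.4802).
Drum 2:
Rachford–Rice: g(ψ₂) = Σ zᵢ(Kᵢ−1)/(1+ψ₂(Kᵢ−1)) = 0.
g(0) = ΣzᵢKᵢ − 1 = 0.911 and g(1) = 1 − Σzᵢ/Kᵢ = -0.225, so a root lies in (0, 1).
Iterate (Newton) starting at ψ₂ = 0.5:
  ψ₂ = 0.500: g = 0.1059, g' = -0.710 → ψ₂ = 0.649
  ψ₂ = 0.649: g = 0.0068, g' = -0.635 → ψ₂ = 0.660
Converged at ψ₂ = 0.660.
  isopentane: x = 0.045, y = 0.263
  n-hexane: x = 0.224, y = 0.386
  toluene: x = 0.731, y = 0.351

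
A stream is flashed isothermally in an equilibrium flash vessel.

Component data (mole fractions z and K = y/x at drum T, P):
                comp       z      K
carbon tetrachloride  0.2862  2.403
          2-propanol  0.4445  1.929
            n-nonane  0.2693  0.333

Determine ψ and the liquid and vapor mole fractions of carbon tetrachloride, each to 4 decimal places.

Let ψ = V/F and solve Σ zᵢ(Kᵢ−1)/(1+ψ(Kᵢ−1)) = 0.
Feasibility: ΣzᵢKᵢ = 1.6349, Σzᵢ/Kᵢ = 1.1582 — both > 1, two phases present.
Newton iteration, ψ⁰ = 0.69:
  ψ = 0.6900: g = 0.12289, g' = -0.6991 → ψ = 0.8658
  ψ = 0.8658: g = -0.01494, g' = -0.9038 → ψ = 0.8492
  ψ = 0.8492: g = -0.00025, g' = -0.8745 → ψ = 0.8490
Converged at ψ = 0.8490.
Compositions from xᵢ = zᵢ/(1+ψ(Kᵢ−1)), yᵢ = Kᵢxᵢ:
  carbon tetrachloride: x = 0.1306, y = 0.3139
  2-propanol: x = 0.2485, y = 0.4794
  n-nonane: x = 0.6209, y = 0.2068

ψ = 0.8490, x_carbon tetrachloride = 0.1306, y_carbon tetrachloride = 0.3139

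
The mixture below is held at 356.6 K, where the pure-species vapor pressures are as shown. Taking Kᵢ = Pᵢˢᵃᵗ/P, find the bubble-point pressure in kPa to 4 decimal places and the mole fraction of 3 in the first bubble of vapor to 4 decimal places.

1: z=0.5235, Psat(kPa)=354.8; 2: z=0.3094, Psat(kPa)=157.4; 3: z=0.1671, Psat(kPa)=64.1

Pbub = 245.1485 kPa, y_3 = 0.0437

At the bubble point ψ → 0, so ΣzᵢKᵢ = 1 with Kᵢ = Pᵢˢᵃᵗ/P ⇒ P = ΣzᵢPᵢˢᵃᵗ.
P = 0.5235·354.8 + 0.3094·157.4 + 0.1671·64.1 = 245.1485 kPa
yᵢ = zᵢPᵢˢᵃᵗ/P ⇒ y_3 = 0.1671·64.1/245.1485 = 0.0437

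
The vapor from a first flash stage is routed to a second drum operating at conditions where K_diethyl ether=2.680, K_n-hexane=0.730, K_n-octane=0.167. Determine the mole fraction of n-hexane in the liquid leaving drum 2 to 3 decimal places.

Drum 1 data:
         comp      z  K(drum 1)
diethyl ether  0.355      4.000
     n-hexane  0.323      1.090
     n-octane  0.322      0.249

x_n-hexane (drum 2) = 0.415

Drum 1:
Let ψ₁ = V/F and solve Σ zᵢ(Kᵢ−1)/(1+ψ₁(Kᵢ−1)) = 0.
Feasibility: ΣzᵢKᵢ = 1.852, Σzᵢ/Kᵢ = 1.678 — both > 1, two phases present.
Newton–Raphson from ψ₁ = 0.5:
  ψ₁ = 0.500: g = 0.0666, g' = -0.979 → ψ₁ = 0.568
Converged at ψ₁ = 0.568.
Drum-1 compositions:
  diethyl ether: x = 0.131, y = 0.525
  n-hexane: x = 0.307, y = 0.335
  n-octane: x = 0.561, y = 0.140
Drum-2 feed = drum-1 vapor: z₂ = (0.5253, 0.3350, 0.1398).
Drum 2:
Material balance + equilibrium reduce to Σ zᵢ(Kᵢ−1)/(1+ψ₂(Kᵢ−1)) = 0.
Feasibility: ΣzᵢKᵢ = 1.676, Σzᵢ/Kᵢ = 1.492 — both > 1, two phases present.
Iterate (Newton) starting at ψ₂ = 0.46:
  ψ₂ = 0.460: g = 0.2057, g' = -0.758 → ψ₂ = 0.731
  ψ₂ = 0.731: g = -0.0146, g' = -0.971 → ψ₂ = 0.716
Converged at ψ₂ = 0.716.
  diethyl ether: x = 0.238, y = 0.639
  n-hexane: x = 0.415, y = 0.303
  n-octane: x = 0.346, y = 0.058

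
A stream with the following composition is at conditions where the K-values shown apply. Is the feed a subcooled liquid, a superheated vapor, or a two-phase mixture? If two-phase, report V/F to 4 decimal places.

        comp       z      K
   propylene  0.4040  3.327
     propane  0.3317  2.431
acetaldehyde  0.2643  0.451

ΣzᵢKᵢ = 2.2697; Σzᵢ/Kᵢ = 0.8439.
Since Σzᵢ/Kᵢ < 1 the mixture is above its dew point — single vapor phase.

superheated vapor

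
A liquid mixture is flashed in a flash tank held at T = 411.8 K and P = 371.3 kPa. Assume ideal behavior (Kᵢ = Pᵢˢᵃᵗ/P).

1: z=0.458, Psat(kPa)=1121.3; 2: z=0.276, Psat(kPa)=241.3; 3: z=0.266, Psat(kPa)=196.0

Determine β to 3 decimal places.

β = 0.836

Raoult's law: Kᵢ = Pᵢˢᵃᵗ/P = Pᵢˢᵃᵗ/371.3.
  K_1 = 1121.3/371.3 = 3.01993, K_2 = 241.3/371.3 = 0.64988, K_3 = 196.0/371.3 = 0.52788
Rachford–Rice: g(β) = Σ zᵢ(Kᵢ−1)/(1+β(Kᵢ−1)) = 0.
g(0) = ΣzᵢKᵢ − 1 = 0.703 and g(1) = 1 − Σzᵢ/Kᵢ = -0.080, so a root lies in (0, 1).
Newton iteration, β⁰ = 0.62:
  β = 0.620: g = 0.1098, g' = -0.542 → β = 0.822
  β = 0.822: g = 0.0066, g' = -0.489 → β = 0.836
Converged at β = 0.836.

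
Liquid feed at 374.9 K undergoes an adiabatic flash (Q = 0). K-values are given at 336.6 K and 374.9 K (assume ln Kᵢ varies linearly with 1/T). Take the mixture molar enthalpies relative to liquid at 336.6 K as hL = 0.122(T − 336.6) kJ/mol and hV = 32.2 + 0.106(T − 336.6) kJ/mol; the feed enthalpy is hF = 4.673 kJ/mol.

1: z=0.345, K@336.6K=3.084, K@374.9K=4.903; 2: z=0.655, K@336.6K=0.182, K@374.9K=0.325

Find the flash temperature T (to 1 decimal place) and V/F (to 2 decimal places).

Adiabatic flash: solve Rachford–Rice at each trial T, then check hF = ψ·hV(T) + (1−ψ)·hL(T).
  T = 336.6 K: K = (3.084, 0.182), RR gives ψ = 0.107, H_out = 3.460 kJ/mol
  T = 374.9 K: K = (4.903, 0.325), RR gives ψ = 0.343, H_out = 15.516 kJ/mol
  T = 355.8 K: K = (3.940, 0.247), RR gives ψ = 0.235, H_out = 9.853 kJ/mol
  T = 346.2 K: K = (3.498, 0.213), RR gives ψ = 0.176, H_out = 6.816 kJ/mol
  T = 341.4 K: K = (3.287, 0.197), RR gives ψ = 0.143, H_out = 5.190 kJ/mol
  T = 339.0 K: K = (3.185, 0.189), RR gives ψ = 0.126, H_out = 4.340 kJ/mol
Linear interpolation between T = 339.0 (H_out = 4.340) and T = 341.4 (H_out = 5.190) on hF = 4.673 gives T ≈ 339.9 K, at which ψ = 0.13.

T = 339.9 K, V/F = 0.13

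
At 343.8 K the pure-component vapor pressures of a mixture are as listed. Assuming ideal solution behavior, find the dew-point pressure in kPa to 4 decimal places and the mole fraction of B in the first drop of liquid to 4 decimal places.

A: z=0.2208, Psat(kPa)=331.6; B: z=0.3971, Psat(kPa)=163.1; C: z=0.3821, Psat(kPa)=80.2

At the dew point ψ → 1, so Σzᵢ/Kᵢ = 1 with Kᵢ = Pᵢˢᵃᵗ/P ⇒ 1/P = Σzᵢ/Pᵢˢᵃᵗ.
1/P = 0.2208/331.6 + 0.3971/163.1 + 0.3821/80.2 = 0.0078649 ⇒ P = 127.1471 kPa
xᵢ = zᵢP/Pᵢˢᵃᵗ ⇒ x_B = 0.3971·127.1471/163.1 = 0.3096

Pdew = 127.1471 kPa, x_B = 0.3096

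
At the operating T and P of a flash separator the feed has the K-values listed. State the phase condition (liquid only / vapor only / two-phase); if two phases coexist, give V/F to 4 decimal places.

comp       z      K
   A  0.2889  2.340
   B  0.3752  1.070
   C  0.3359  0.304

two-phase, V/F = 0.3121

ΣzᵢKᵢ = 1.1796; Σzᵢ/Kᵢ = 1.5790.
Both exceed 1, so a two-phase solution exists.
Newton iteration, ψ⁰ = 0.5:
  ψ = 0.5000: g = -0.10138, g' = -0.5705 → ψ = 0.3223
  ψ = 0.3223: g = -0.00535, g' = -0.5252 → ψ = 0.3121
Converged at ψ = 0.3121.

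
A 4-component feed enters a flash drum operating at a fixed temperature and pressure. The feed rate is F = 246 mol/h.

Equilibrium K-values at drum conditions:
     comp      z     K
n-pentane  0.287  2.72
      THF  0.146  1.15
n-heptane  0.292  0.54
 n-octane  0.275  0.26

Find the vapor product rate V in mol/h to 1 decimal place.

V = 49.8 mol/h

Let ψ = V/F and solve Σ zᵢ(Kᵢ−1)/(1+ψ(Kᵢ−1)) = 0.
Check two-phase: ΣzᵢKᵢ = 1.178 > 1 and Σzᵢ/Kᵢ = 1.831 > 1, so g(0) = 0.178 > 0 and g(1) = -0.831 < 0.
Newton iteration, ψ⁰ = 0.5:
  ψ = 0.500: g = -0.2117, g' = -0.732 → ψ = 0.211
  ψ = 0.211: g = -0.0063, g' = -0.748 → ψ = 0.202
Converged at ψ = 0.202.
Then V = ψ·F = 0.2024·246 = 49.8 mol/h and L = F − V = 196.2 mol/h.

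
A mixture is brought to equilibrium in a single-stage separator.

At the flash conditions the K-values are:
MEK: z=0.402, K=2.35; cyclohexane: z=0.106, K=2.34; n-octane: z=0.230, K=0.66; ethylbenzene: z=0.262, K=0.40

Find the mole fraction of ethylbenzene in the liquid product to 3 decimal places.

Rachford–Rice: g(ψ) = Σ zᵢ(Kᵢ−1)/(1+ψ(Kᵢ−1)) = 0.
Feasibility: ΣzᵢKᵢ = 1.449, Σzᵢ/Kᵢ = 1.220 — both > 1, two phases present.
Newton iteration, ψ⁰ = 0.57:
  ψ = 0.570: g = 0.0513, g' = -0.554 → ψ = 0.663
  ψ = 0.663: g = -0.0002, g' = -0.562 → ψ = 0.662
Converged at ψ = 0.662.
Compositions from xᵢ = zᵢ/(1+ψ(Kᵢ−1)), yᵢ = Kᵢxᵢ:
  MEK: x = 0.212, y = 0.499
  cyclohexane: x = 0.056, y = 0.131
  n-octane: x = 0.297, y = 0.196
  ethylbenzene: x = 0.435, y = 0.174

x_ethylbenzene = 0.435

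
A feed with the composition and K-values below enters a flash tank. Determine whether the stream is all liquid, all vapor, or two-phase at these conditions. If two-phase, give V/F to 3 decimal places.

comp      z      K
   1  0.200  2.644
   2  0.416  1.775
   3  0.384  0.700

all vapor

ΣzᵢKᵢ = 1.536; Σzᵢ/Kᵢ = 0.859.
Since Σzᵢ/Kᵢ < 1 the mixture is above its dew point — single vapor phase.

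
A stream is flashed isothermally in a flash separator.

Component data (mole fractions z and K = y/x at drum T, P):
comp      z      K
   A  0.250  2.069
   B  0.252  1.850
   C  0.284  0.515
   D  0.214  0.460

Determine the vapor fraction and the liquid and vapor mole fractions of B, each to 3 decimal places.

Material balance + equilibrium reduce to Σ zᵢ(Kᵢ−1)/(1+ψ(Kᵢ−1)) = 0.
Feasibility: ΣzᵢKᵢ = 1.228, Σzᵢ/Kᵢ = 1.274 — both > 1, two phases present.
Iterate (Newton) starting at ψ = 0.5:
  ψ = 0.500: g = -0.0157, g' = -0.445 → ψ = 0.465
Converged at ψ = 0.465.
Compositions from xᵢ = zᵢ/(1+ψ(Kᵢ−1)), yᵢ = Kᵢxᵢ:
  A: x = 0.167, y = 0.346
  B: x = 0.181, y = 0.334
  C: x = 0.367, y = 0.189
  D: x = 0.286, y = 0.131

ψ = 0.465, x_B = 0.181, y_B = 0.334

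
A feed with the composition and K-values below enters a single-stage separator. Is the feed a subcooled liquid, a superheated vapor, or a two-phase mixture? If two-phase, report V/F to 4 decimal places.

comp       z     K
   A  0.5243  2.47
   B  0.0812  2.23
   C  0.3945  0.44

ΣzᵢKᵢ = 1.6497; Σzᵢ/Kᵢ = 1.1453.
Both exceed 1, so a two-phase solution exists.
Material balance + equilibrium reduce to Σ zᵢ(Kᵢ−1)/(1+ψ(Kᵢ−1)) = 0.
Iterate (Newton) starting at ψ = 0.5:
  ψ = 0.5000: g = 0.19923, g' = -0.6621 → ψ = 0.8009
  ψ = 0.8009: g = 0.00371, g' = -0.6769 → ψ = 0.8064
Converged at ψ = 0.8064.

two-phase, V/F = 0.8064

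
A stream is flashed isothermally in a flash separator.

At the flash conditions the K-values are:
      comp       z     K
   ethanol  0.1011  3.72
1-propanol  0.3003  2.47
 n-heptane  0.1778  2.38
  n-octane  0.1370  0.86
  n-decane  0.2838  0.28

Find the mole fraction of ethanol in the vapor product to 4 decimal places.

y_ethanol = 0.1290

Material balance + equilibrium reduce to Σ zᵢ(Kᵢ−1)/(1+ψ(Kᵢ−1)) = 0.
Check two-phase: ΣzᵢKᵢ = 1.7383 > 1 and Σzᵢ/Kᵢ = 1.3963 > 1, so g(0) = 0.7383 > 0 and g(1) = -0.3963 < 0.
Newton–Raphson from ψ = 0.43:
  ψ = 0.4300: g = 0.23483, g' = -0.8476 → ψ = 0.7071
  ψ = 0.7071: g = -0.00281, g' = -0.9441 → ψ = 0.7041
Converged at ψ = 0.7041.
Compositions from xᵢ = zᵢ/(1+ψ(Kᵢ−1)), yᵢ = Kᵢxᵢ:
  ethanol: x = 0.0347, y = 0.1290
  1-propanol: x = 0.1476, y = 0.3645
  n-heptane: x = 0.0902, y = 0.2146
  n-octane: x = 0.1520, y = 0.1307
  n-decane: x = 0.5756, y = 0.1612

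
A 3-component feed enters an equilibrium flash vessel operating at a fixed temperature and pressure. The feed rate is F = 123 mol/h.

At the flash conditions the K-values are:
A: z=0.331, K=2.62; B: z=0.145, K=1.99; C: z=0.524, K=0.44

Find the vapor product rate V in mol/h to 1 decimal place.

V = 58.6 mol/h

Let ψ = V/F and solve Σ zᵢ(Kᵢ−1)/(1+ψ(Kᵢ−1)) = 0.
g(0) = ΣzᵢKᵢ − 1 = 0.386 and g(1) = 1 − Σzᵢ/Kᵢ = -0.390, so a root lies in (0, 1).
Newton iteration, ψ⁰ = 0.46:
  ψ = 0.460: g = 0.0106, g' = -0.650 → ψ = 0.476
Converged at ψ = 0.476.
Then V = ψ·F = 0.4764·123 = 58.6 mol/h and L = F − V = 64.4 mol/h.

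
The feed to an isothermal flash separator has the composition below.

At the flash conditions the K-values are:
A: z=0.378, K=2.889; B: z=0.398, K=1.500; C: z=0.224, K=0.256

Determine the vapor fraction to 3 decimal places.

ψ = 0.814

Newton iteration, ψ⁰ = 0.5:
  ψ = 0.500: g = 0.2610, g' = -0.735 → ψ = 0.855
  ψ = 0.855: g = -0.0458, g' = -1.183 → ψ = 0.817
  ψ = 0.817: g = -0.0024, g' = -1.064 → ψ = 0.814
Converged at ψ = 0.814.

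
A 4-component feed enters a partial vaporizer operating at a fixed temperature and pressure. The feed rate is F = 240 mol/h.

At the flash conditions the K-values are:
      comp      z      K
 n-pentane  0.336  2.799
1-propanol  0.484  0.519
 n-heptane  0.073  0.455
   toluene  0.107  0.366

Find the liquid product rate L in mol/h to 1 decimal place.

Rachford–Rice: g(ψ) = Σ zᵢ(Kᵢ−1)/(1+ψ(Kᵢ−1)) = 0.
Check two-phase: ΣzᵢKᵢ = 1.264 > 1 and Σzᵢ/Kᵢ = 1.505 > 1, so g(0) = 0.264 > 0 and g(1) = -0.505 < 0.
Iterate (Newton) starting at ψ = 0.5:
  ψ = 0.500: g = -0.1423, g' = -0.629 → ψ = 0.274
  ψ = 0.274: g = 0.0081, g' = -0.730 → ψ = 0.285
Converged at ψ = 0.285.
Then V = ψ·F = 0.2849·240 = 68.4 mol/h and L = F − V = 171.6 mol/h.

L = 171.6 mol/h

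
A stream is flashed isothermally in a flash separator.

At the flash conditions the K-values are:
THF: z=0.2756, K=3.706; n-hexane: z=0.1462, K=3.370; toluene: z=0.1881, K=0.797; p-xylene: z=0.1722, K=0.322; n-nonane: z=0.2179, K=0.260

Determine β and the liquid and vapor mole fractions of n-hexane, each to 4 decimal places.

β = 0.5004, x_n-hexane = 0.0669, y_n-hexane = 0.2254

Rachford–Rice: g(β) = Σ zᵢ(Kᵢ−1)/(1+β(Kᵢ−1)) = 0.
g(0) = ΣzᵢKᵢ − 1 = 0.7761 and g(1) = 1 − Σzᵢ/Kᵢ = -0.7266, so a root lies in (0, 1).
Iterate (Newton) starting at β = 0.68:
  β = 0.6800: g = -0.19023, g' = -1.1370 → β = 0.5127
  β = 0.5127: g = -0.01259, g' = -1.0269 → β = 0.5004
Converged at β = 0.5004.
Compositions from xᵢ = zᵢ/(1+β(Kᵢ−1)), yᵢ = Kᵢxᵢ:
  THF: x = 0.1171, y = 0.4339
  n-hexane: x = 0.0669, y = 0.2254
  toluene: x = 0.2094, y = 0.1669
  p-xylene: x = 0.2606, y = 0.0839
  n-nonane: x = 0.3461, y = 0.0900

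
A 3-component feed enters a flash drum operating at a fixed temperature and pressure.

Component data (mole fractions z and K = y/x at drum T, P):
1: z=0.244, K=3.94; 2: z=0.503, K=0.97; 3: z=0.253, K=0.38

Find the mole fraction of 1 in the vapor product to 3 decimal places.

y_1 = 0.352

Material balance + equilibrium reduce to Σ zᵢ(Kᵢ−1)/(1+ψ(Kᵢ−1)) = 0.
g(0) = ΣzᵢKᵢ − 1 = 0.545 and g(1) = 1 − Σzᵢ/Kᵢ = -0.246, so a root lies in (0, 1).
Newton–Raphson from ψ = 0.68:
  ψ = 0.680: g = -0.0474, g' = -0.526 → ψ = 0.590
  ψ = 0.590: g = -0.0003, g' = -0.524 → ψ = 0.589
Converged at ψ = 0.589.
Compositions from xᵢ = zᵢ/(1+ψ(Kᵢ−1)), yᵢ = Kᵢxᵢ:
  1: x = 0.089, y = 0.352
  2: x = 0.512, y = 0.497
  3: x = 0.399, y = 0.151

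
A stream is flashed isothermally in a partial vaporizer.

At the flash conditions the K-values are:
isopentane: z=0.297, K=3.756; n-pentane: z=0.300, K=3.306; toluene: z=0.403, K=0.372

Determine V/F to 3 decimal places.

Material balance + equilibrium reduce to Σ zᵢ(Kᵢ−1)/(1+V/F(Kᵢ−1)) = 0.
Feasibility: ΣzᵢKᵢ = 2.257, Σzᵢ/Kᵢ = 1.253 — both > 1, two phases present.
Iterate (Newton) starting at V/F = 0.5:
  V/F = 0.500: g = 0.2966, g' = -1.081 → V/F = 0.774
  V/F = 0.774: g = 0.0168, g' = -1.038 → V/F = 0.791
  V/F = 0.791: g = -0.0001, g' = -1.050 → V/F = 0.790
Converged at V/F = 0.790.

V/F = 0.790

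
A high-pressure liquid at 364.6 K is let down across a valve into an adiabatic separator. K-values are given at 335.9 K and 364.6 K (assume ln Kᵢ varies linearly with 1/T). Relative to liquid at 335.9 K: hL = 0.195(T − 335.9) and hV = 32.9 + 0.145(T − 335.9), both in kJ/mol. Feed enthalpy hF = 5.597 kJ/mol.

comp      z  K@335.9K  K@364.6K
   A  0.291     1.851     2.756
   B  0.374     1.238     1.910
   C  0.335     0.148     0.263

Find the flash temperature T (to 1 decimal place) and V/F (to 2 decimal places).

T = 337.7 K, V/F = 0.16

Adiabatic flash: solve Rachford–Rice at each trial T, then check hF = ψ·hV(T) + (1−ψ)·hL(T).
  T = 335.9 K: K = (1.851, 1.238, 0.148), RR gives ψ = 0.106, H_out = 3.502 kJ/mol
  T = 364.6 K: K = (2.756, 1.910, 0.263), RR gives ψ = 0.628, H_out = 25.355 kJ/mol
  T = 350.2 K: K = (2.276, 1.550, 0.199), RR gives ψ = 0.426, H_out = 16.509 kJ/mol
  T = 343.0 K: K = (2.055, 1.388, 0.172), RR gives ψ = 0.291, H_out = 10.847 kJ/mol
  T = 339.4 K: K = (1.950, 1.310, 0.160), RR gives ψ = 0.206, H_out = 7.414 kJ/mol
  T = 337.6 K: K = (1.899, 1.273, 0.154), RR gives ψ = 0.157, H_out = 5.484 kJ/mol
Linear interpolation between T = 337.6 (H_out = 5.484) and T = 339.4 (H_out = 7.414) on hF = 5.597 gives T ≈ 337.7 K, at which ψ = 0.16.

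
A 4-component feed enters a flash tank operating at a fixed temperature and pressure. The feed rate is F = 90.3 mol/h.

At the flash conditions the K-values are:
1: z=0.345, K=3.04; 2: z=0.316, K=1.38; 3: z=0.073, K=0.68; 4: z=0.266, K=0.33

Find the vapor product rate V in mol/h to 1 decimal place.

Newton–Raphson from ψ = 0.5:
  ψ = 0.500: g = 0.1535, g' = -0.665 → ψ = 0.731
  ψ = 0.731: g = -0.0033, g' = -0.731 → ψ = 0.726
Converged at ψ = 0.726.
Then V = ψ·F = 0.7265·90.3 = 65.6 mol/h and L = F − V = 24.7 mol/h.

V = 65.6 mol/h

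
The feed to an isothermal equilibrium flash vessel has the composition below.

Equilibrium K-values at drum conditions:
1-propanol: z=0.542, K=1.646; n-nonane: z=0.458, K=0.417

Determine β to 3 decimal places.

β = 0.221

Material balance + equilibrium reduce to Σ zᵢ(Kᵢ−1)/(1+β(Kᵢ−1)) = 0.
Feasibility: ΣzᵢKᵢ = 1.083, Σzᵢ/Kᵢ = 1.428 — both > 1, two phases present.
Binary case is linear: z₁(K₁−1)(1+β(K₂−1)) + z₂(K₂−1)(1+β(K₁−1)) = 0
⇒ β = [z₁(K₁−1)+z₂(K₂−1)] / [−(K₁−1)(K₂−1)] = 0.0831/0.3766 = 0.221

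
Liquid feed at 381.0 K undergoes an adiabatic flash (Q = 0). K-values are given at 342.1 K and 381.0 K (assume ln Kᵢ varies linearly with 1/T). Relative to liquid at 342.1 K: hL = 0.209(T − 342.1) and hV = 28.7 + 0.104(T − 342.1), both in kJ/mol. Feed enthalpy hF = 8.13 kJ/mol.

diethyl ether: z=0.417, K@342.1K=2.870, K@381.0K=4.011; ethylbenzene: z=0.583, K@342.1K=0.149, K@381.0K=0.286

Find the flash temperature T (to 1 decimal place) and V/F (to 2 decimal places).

T = 350.6 K, V/F = 0.23

Adiabatic flash: solve Rachford–Rice at each trial T, then check hF = ψ·hV(T) + (1−ψ)·hL(T).
  T = 342.1 K: K = (2.870, 0.149), RR gives ψ = 0.178, H_out = 5.116 kJ/mol
  T = 381.0 K: K = (4.011, 0.286), RR gives ψ = 0.390, H_out = 17.740 kJ/mol
  T = 361.6 K: K = (3.425, 0.210), RR gives ψ = 0.288, H_out = 11.741 kJ/mol
  T = 351.9 K: K = (3.144, 0.178), RR gives ψ = 0.235, H_out = 8.563 kJ/mol
  T = 347.0 K: K = (3.006, 0.163), RR gives ψ = 0.208, H_out = 6.876 kJ/mol
  T = 349.4 K: K = (3.073, 0.170), RR gives ψ = 0.221, H_out = 7.710 kJ/mol
  T = 350.6 K: K = (3.107, 0.174), RR gives ψ = 0.228, H_out = 8.121 kJ/mol
Linear interpolation between T = 350.6 (H_out = 8.121) and T = 351.9 (H_out = 8.563) on hF = 8.13 gives T ≈ 350.6 K, at which ψ = 0.23.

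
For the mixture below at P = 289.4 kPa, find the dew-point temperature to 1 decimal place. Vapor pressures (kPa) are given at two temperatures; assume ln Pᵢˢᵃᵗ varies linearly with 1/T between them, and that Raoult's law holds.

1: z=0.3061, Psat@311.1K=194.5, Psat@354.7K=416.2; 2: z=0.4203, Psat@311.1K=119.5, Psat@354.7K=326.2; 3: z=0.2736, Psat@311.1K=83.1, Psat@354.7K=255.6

Dew-point temperature: Σzᵢ·P/Pᵢˢᵃᵗ(T) = 1. Interpolate ln Pᵢˢᵃᵗ = aᵢ + bᵢ/T.
  T = 311.1 K: ΣzᵢP/Pᵢˢᵃᵗ = 2.4261
  T = 354.7 K: ΣzᵢP/Pᵢˢᵃᵗ = 0.8955
  T = 332.9 K: ΣzᵢP/Pᵢˢᵃᵗ = 1.4235
  T = 343.8 K: ΣzᵢP/Pᵢˢᵃᵗ = 1.1202
  T = 349.2 K: ΣzᵢP/Pᵢˢᵃᵗ = 1.0007
  T = 351.9 K: ΣzᵢP/Pᵢˢᵃᵗ = 0.9472
Interpolating between 349.2 K and 351.9 K gives T ≈ 349.2 K.

T = 349.2 K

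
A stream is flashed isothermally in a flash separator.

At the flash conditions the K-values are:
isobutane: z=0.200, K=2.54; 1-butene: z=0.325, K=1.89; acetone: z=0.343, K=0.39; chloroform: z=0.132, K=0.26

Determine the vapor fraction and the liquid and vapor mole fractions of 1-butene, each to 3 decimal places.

ψ = 0.383, x_1-butene = 0.242, y_1-butene = 0.458

Rachford–Rice: g(ψ) = Σ zᵢ(Kᵢ−1)/(1+ψ(Kᵢ−1)) = 0.
Check two-phase: ΣzᵢKᵢ = 1.290 > 1 and Σzᵢ/Kᵢ = 1.638 > 1, so g(0) = 0.290 > 0 and g(1) = -0.638 < 0.
Iterate (Newton) starting at ψ = 0.34:
  ψ = 0.340: g = 0.0297, g' = -0.688 → ψ = 0.383
Converged at ψ = 0.383.
Compositions from xᵢ = zᵢ/(1+ψ(Kᵢ−1)), yᵢ = Kᵢxᵢ:
  isobutane: x = 0.126, y = 0.319
  1-butene: x = 0.242, y = 0.458
  acetone: x = 0.448, y = 0.175
  chloroform: x = 0.184, y = 0.048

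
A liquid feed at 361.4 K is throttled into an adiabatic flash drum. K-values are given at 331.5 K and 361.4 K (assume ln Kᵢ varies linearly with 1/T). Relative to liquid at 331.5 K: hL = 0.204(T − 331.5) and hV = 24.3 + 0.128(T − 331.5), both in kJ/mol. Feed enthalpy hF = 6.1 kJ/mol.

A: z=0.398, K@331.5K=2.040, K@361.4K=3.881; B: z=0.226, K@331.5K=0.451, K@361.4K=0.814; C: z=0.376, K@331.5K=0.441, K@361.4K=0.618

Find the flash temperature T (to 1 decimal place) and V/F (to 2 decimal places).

Adiabatic flash: solve Rachford–Rice at each trial T, then check hF = ψ·hV(T) + (1−ψ)·hL(T).
  T = 331.5 K: K = (2.040, 0.451, 0.441), RR gives ψ = 0.138, H_out = 3.352 kJ/mol
  T = 361.4 K: K = (3.881, 0.814, 0.618), RR gives ψ = 1.000, H_out = 28.127 kJ/mol
  T = 346.4 K: K = (2.850, 0.613, 0.526), RR gives ψ = 0.573, H_out = 16.318 kJ/mol
  T = 338.9 K: K = (2.417, 0.527, 0.482), RR gives ψ = 0.369, H_out = 10.276 kJ/mol
  T = 335.2 K: K = (2.223, 0.488, 0.461), RR gives ψ = 0.260, H_out = 7.010 kJ/mol
  T = 333.4 K: K = (2.132, 0.470, 0.451), RR gives ψ = 0.203, H_out = 5.292 kJ/mol
Linear interpolation between T = 333.4 (H_out = 5.292) and T = 335.2 (H_out = 7.010) on hF = 6.1 gives T ≈ 334.2 K, at which ψ = 0.23.

T = 334.2 K, V/F = 0.23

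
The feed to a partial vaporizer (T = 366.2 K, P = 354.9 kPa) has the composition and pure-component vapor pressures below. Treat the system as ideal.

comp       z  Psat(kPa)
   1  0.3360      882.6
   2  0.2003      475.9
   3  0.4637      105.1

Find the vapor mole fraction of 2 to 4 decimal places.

y_2 = 0.2443

Raoult's law: Kᵢ = Pᵢˢᵃᵗ/P = Pᵢˢᵃᵗ/354.9.
  K_1 = 882.6/354.9 = 2.486898, K_2 = 475.9/354.9 = 1.340941, K_3 = 105.1/354.9 = 0.296140
Let β = V/F and solve Σ zᵢ(Kᵢ−1)/(1+β(Kᵢ−1)) = 0.
g(0) = ΣzᵢKᵢ − 1 = 0.2415 and g(1) = 1 − Σzᵢ/Kᵢ = -0.8503, so a root lies in (0, 1).
Newton iteration, β⁰ = 0.5:
  β = 0.5000: g = -0.15872, g' = -0.8084 → β = 0.3037
  β = 0.3037: g = -0.00902, g' = -0.7433 → β = 0.2915
Converged at β = 0.2915.
Compositions from xᵢ = zᵢ/(1+β(Kᵢ−1)), yᵢ = Kᵢxᵢ:
  1: x = 0.2344, y = 0.5829
  2: x = 0.1822, y = 0.2443
  3: x = 0.5834, y = 0.1728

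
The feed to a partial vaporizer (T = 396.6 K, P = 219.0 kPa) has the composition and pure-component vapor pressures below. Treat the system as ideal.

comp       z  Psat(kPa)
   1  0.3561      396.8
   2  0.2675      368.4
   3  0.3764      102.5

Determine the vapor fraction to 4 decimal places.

ψ = 0.6733

Raoult's law: Kᵢ = Pᵢˢᵃᵗ/P = Pᵢˢᵃᵗ/219.0.
  K_1 = 396.8/219.0 = 1.811872, K_2 = 368.4/219.0 = 1.682192, K_3 = 102.5/219.0 = 0.468037
Rachford–Rice: g(ψ) = Σ zᵢ(Kᵢ−1)/(1+ψ(Kᵢ−1)) = 0.
Feasibility: ΣzᵢKᵢ = 1.2714, Σzᵢ/Kᵢ = 1.1598 — both > 1, two phases present.
Newton iteration, ψ⁰ = 0.5:
  ψ = 0.5000: g = 0.06892, g' = -0.3857 → ψ = 0.6787
  ψ = 0.6787: g = -0.00224, g' = -0.4166 → ψ = 0.6733
Converged at ψ = 0.6733.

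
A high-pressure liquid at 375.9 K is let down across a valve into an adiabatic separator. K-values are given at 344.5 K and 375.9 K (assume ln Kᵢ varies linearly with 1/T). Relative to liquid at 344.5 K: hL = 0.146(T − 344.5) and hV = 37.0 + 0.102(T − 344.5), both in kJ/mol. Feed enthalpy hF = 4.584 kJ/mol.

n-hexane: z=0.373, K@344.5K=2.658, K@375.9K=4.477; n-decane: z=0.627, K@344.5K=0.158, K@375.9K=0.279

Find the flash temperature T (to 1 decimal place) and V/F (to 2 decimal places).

T = 348.3 K, V/F = 0.11

Adiabatic flash: solve Rachford–Rice at each trial T, then check hF = ψ·hV(T) + (1−ψ)·hL(T).
  T = 344.5 K: K = (2.658, 0.158), RR gives ψ = 0.065, H_out = 2.399 kJ/mol
  T = 375.9 K: K = (4.477, 0.279), RR gives ψ = 0.337, H_out = 16.588 kJ/mol
  T = 360.2 K: K = (3.489, 0.213), RR gives ψ = 0.222, H_out = 10.345 kJ/mol
  T = 352.4 K: K = (3.057, 0.184), RR gives ψ = 0.152, H_out = 6.737 kJ/mol
  T = 348.4 K: K = (2.850, 0.171), RR gives ψ = 0.111, H_out = 4.651 kJ/mol
  T = 346.4 K: K = (2.751, 0.164), RR gives ψ = 0.088, H_out = 3.526 kJ/mol
Linear interpolation between T = 346.4 (H_out = 3.526) and T = 348.4 (H_out = 4.651) on hF = 4.584 gives T ≈ 348.3 K, at which ψ = 0.11.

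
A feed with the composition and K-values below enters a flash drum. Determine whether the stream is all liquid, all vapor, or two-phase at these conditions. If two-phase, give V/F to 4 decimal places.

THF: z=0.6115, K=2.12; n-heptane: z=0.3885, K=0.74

ΣzᵢKᵢ = 1.5839; Σzᵢ/Kᵢ = 0.8134.
Since Σzᵢ/Kᵢ < 1 the mixture is above its dew point — single vapor phase.

all vapor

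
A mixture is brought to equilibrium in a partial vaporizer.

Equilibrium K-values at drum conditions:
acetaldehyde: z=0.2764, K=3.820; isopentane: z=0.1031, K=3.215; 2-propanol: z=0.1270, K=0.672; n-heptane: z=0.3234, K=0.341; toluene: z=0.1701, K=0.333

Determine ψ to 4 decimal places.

Let ψ = V/F and solve Σ zᵢ(Kᵢ−1)/(1+ψ(Kᵢ−1)) = 0.
g(0) = ΣzᵢKᵢ − 1 = 0.6396 and g(1) = 1 − Σzᵢ/Kᵢ = -0.7526, so a root lies in (0, 1).
Iterate (Newton) starting at ψ = 0.5:
  ψ = 0.5000: g = -0.10613, g' = -0.9946 → ψ = 0.3933
  ψ = 0.3933: g = 0.00229, g' = -1.0516 → ψ = 0.3955
Converged at ψ = 0.3955.

ψ = 0.3955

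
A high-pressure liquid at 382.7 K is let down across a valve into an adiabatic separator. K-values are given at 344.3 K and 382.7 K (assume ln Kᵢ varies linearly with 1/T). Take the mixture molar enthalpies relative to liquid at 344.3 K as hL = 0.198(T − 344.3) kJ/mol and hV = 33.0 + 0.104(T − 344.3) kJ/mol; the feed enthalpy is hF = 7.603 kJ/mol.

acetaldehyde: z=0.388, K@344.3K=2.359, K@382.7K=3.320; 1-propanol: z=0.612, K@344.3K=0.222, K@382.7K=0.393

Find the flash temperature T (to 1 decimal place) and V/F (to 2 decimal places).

T = 356.7 K, V/F = 0.16

Adiabatic flash: solve Rachford–Rice at each trial T, then check hF = ψ·hV(T) + (1−ψ)·hL(T).
  T = 344.3 K: K = (2.359, 0.222), RR gives ψ = 0.048, H_out = 1.597 kJ/mol
  T = 382.7 K: K = (3.320, 0.393), RR gives ψ = 0.375, H_out = 18.637 kJ/mol
  T = 363.5 K: K = (2.824, 0.300), RR gives ψ = 0.219, H_out = 10.622 kJ/mol
  T = 353.9 K: K = (2.587, 0.259), RR gives ψ = 0.138, H_out = 6.334 kJ/mol
  T = 358.7 K: K = (2.705, 0.279), RR gives ψ = 0.179, H_out = 8.519 kJ/mol
  T = 356.3 K: K = (2.646, 0.269), RR gives ψ = 0.159, H_out = 7.439 kJ/mol
Linear interpolation between T = 356.3 (H_out = 7.439) and T = 358.7 (H_out = 8.519) on hF = 7.603 gives T ≈ 356.7 K, at which ψ = 0.16.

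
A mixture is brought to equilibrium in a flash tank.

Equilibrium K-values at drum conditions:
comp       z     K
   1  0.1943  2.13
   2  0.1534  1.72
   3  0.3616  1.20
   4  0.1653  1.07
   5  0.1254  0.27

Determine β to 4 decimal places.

Iterate (Newton) starting at β = 0.53:
  β = 0.5300: g = 0.14450, g' = -0.3291 → β = 0.9691
  β = 0.9691: g = -0.07165, g' = -0.8758 → β = 0.8873
  β = 0.8873: g = -0.01052, g' = -0.6411 → β = 0.8709
  β = 0.8709: g = -0.00028, g' = -0.6079 → β = 0.8704
Converged at β = 0.8704.

β = 0.8704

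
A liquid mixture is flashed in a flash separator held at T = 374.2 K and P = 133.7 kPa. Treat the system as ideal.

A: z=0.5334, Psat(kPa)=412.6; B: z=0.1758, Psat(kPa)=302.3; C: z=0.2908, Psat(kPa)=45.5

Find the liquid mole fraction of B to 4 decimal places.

x_B = 0.0816

Raoult's law: Kᵢ = Pᵢˢᵃᵗ/P = Pᵢˢᵃᵗ/133.7.
  K_A = 412.6/133.7 = 3.086013, K_B = 302.3/133.7 = 2.261032, K_C = 45.5/133.7 = 0.340314
Material balance + equilibrium reduce to Σ zᵢ(Kᵢ−1)/(1+V/F(Kᵢ−1)) = 0.
Feasibility: ΣzᵢKᵢ = 2.1425, Σzᵢ/Kᵢ = 1.1051 — both > 1, two phases present.
Newton iteration, V/F⁰ = 0.44:
  V/F = 0.4400: g = 0.45246, g' = -0.9979 → V/F = 0.8934
  V/F = 0.8934: g = 0.02562, g' = -1.0954 → V/F = 0.9168
  V/F = 0.9168: g = -0.00055, g' = -1.1440 → V/F = 0.9163
Converged at V/F = 0.9163.
Compositions from xᵢ = zᵢ/(1+V/F(Kᵢ−1)), yᵢ = Kᵢxᵢ:
  A: x = 0.1832, y = 0.5654
  B: x = 0.0816, y = 0.1844
  C: x = 0.7352, y = 0.2502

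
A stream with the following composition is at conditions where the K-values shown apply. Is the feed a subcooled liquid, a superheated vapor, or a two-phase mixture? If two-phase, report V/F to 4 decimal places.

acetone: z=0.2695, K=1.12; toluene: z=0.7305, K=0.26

ΣzᵢKᵢ = 0.4918; Σzᵢ/Kᵢ = 3.0502.
Since ΣzᵢKᵢ < 1 the mixture is below its bubble point — single liquid phase.

subcooled liquid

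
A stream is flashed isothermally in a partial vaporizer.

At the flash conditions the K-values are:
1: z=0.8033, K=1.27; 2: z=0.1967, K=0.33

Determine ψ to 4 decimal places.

Rachford–Rice: g(ψ) = Σ zᵢ(Kᵢ−1)/(1+ψ(Kᵢ−1)) = 0.
Check two-phase: ΣzᵢKᵢ = 1.0851 > 1 and Σzᵢ/Kᵢ = 1.2286 > 1, so g(0) = 0.0851 > 0 and g(1) = -0.2286 < 0.
Newton–Raphson from ψ = 0.5:
  ψ = 0.5000: g = -0.00709, g' = -0.2451 → ψ = 0.4711
  ψ = 0.4711: g = -0.00015, g' = -0.2346 → ψ = 0.4704
Converged at ψ = 0.4704.

ψ = 0.4704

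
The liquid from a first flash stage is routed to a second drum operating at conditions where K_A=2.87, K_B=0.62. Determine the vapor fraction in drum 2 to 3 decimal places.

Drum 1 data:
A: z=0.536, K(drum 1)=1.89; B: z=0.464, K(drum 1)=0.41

Drum 1:
Rachford–Rice: g(ψ₁) = Σ zᵢ(Kᵢ−1)/(1+ψ₁(Kᵢ−1)) = 0.
g(0) = ΣzᵢKᵢ − 1 = 0.203 and g(1) = 1 − Σzᵢ/Kᵢ = -0.415, so a root lies in (0, 1).
Binary case is linear: z₁(K₁−1)(1+ψ₁(K₂−1)) + z₂(K₂−1)(1+ψ₁(K₁−1)) = 0
⇒ ψ₁ = [z₁(K₁−1)+z₂(K₂−1)] / [−(K₁−1)(K₂−1)] = 0.2033/0.5251 = 0.387
Drum-1 compositions:
  A: x = 0.399, y = 0.753
  B: x = 0.601, y = 0.247
Drum-2 feed = drum-1 liquid: z₂ = (0.3986, 0.6014).
Drum 2:
Let ψ₂ = V/F and solve Σ zᵢ(Kᵢ−1)/(1+ψ₂(Kᵢ−1)) = 0.
g(0) = ΣzᵢKᵢ − 1 = 0.517 and g(1) = 1 − Σzᵢ/Kᵢ = -0.109, so a root lies in (0, 1).
Newton–Raphson from ψ₂ = 0.48:
  ψ₂ = 0.480: g = 0.1134, g' = -0.517 → ψ₂ = 0.699
  ψ₂ = 0.699: g = 0.0118, g' = -0.423 → ψ₂ = 0.727
Converged at ψ₂ = 0.727.
  A: x = 0.169, y = 0.485
  B: x = 0.831, y = 0.515

V/F (drum 2) = 0.727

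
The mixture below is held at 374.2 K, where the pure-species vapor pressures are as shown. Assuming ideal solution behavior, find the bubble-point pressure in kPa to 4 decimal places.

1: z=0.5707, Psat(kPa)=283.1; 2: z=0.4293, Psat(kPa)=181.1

Pbub = 239.3114 kPa

At the bubble point ψ → 0, so ΣzᵢKᵢ = 1 with Kᵢ = Pᵢˢᵃᵗ/P ⇒ P = ΣzᵢPᵢˢᵃᵗ.
P = 0.5707·283.1 + 0.4293·181.1 = 239.3114 kPa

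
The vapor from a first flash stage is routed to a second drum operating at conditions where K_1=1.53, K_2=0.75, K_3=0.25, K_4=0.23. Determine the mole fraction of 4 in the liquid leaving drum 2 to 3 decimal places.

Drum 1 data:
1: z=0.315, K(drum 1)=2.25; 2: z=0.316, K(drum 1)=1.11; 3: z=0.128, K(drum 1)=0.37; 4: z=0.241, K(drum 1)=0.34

Drum 1:
Iterate (Newton) starting at ψ₁ = 0.5:
  ψ₁ = 0.500: g = -0.0799, g' = -0.532 → ψ₁ = 0.350
  ψ₁ = 0.350: g = -0.0028, g' = -0.503 → ψ₁ = 0.344
Converged at ψ₁ = 0.344.
Drum-1 compositions:
  1: x = 0.220, y = 0.496
  2: x = 0.304, y = 0.338
  3: x = 0.163, y = 0.060
  4: x = 0.312, y = 0.106
Drum-2 feed = drum-1 vapor: z₂ = (0.4955, 0.3380, 0.0605, 0.1060).
Drum 2:
Material balance + equilibrium reduce to Σ zᵢ(Kᵢ−1)/(1+ψ₂(Kᵢ−1)) = 0.
g(0) = ΣzᵢKᵢ − 1 = 0.051 and g(1) = 1 − Σzᵢ/Kᵢ = -0.477, so a root lies in (0, 1).
Newton iteration, ψ₂⁰ = 0.41:
  ψ₂ = 0.410: g = -0.0632, g' = -0.325 → ψ₂ = 0.216
  ψ₂ = 0.216: g = -0.0056, g' = -0.275 → ψ₂ = 0.195
Converged at ψ₂ = 0.195.
  1: x = 0.449, y = 0.687
  2: x = 0.355, y = 0.266
  3: x = 0.071, y = 0.018
  4: x = 0.125, y = 0.029

x_4 (drum 2) = 0.125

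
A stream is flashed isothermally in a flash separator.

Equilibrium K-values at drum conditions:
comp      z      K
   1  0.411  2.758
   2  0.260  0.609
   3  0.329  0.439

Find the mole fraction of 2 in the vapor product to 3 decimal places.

Newton–Raphson from β = 0.67:
  β = 0.670: g = -0.1017, g' = -0.607 → β = 0.502
  β = 0.502: g = 0.0002, g' = -0.621 → β = 0.503
Converged at β = 0.503.
Compositions from xᵢ = zᵢ/(1+β(Kᵢ−1)), yᵢ = Kᵢxᵢ:
  1: x = 0.218, y = 0.602
  2: x = 0.324, y = 0.197
  3: x = 0.458, y = 0.201

y_2 = 0.197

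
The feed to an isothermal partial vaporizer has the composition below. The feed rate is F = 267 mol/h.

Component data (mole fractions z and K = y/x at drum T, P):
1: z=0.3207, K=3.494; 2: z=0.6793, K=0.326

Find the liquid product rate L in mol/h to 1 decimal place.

L = 212.7 mol/h

Let ψ = V/F and solve Σ zᵢ(Kᵢ−1)/(1+ψ(Kᵢ−1)) = 0.
Check two-phase: ΣzᵢKᵢ = 1.3420 > 1 and Σzᵢ/Kᵢ = 2.1755 > 1, so g(0) = 0.3420 > 0 and g(1) = -1.1755 < 0.
Newton iteration, ψ⁰ = 0.6:
  ψ = 0.6000: g = -0.44833, g' = -1.1900 → ψ = 0.2233
  ψ = 0.2233: g = -0.02518, g' = -1.2506 → ψ = 0.2031
  ψ = 0.2031: g = 0.00042, g' = -1.2931 → ψ = 0.2034
Converged at ψ = 0.2034.
Then V = ψ·F = 0.2034·267 = 54.3 mol/h and L = F − V = 212.7 mol/h.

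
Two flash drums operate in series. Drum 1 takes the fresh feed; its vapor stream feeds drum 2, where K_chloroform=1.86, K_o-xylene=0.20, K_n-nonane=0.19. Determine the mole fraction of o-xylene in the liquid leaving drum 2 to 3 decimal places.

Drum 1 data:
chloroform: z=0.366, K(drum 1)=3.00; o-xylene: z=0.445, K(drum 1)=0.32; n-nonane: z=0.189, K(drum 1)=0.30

x_o-xylene (drum 2) = 0.368

Drum 1:
Newton–Raphson from ψ₁ = 0.5:
  ψ₁ = 0.500: g = -0.2960, g' = -1.058 → ψ₁ = 0.220
  ψ₁ = 0.220: g = -0.0040, g' = -1.120 → ψ₁ = 0.217
Converged at ψ₁ = 0.217.
Drum-1 compositions:
  chloroform: x = 0.255, y = 0.766
  o-xylene: x = 0.522, y = 0.167
  n-nonane: x = 0.223, y = 0.067
Drum-2 feed = drum-1 vapor: z₂ = (0.7662, 0.1670, 0.0668).
Drum 2:
Rachford–Rice: g(ψ₂) = Σ zᵢ(Kᵢ−1)/(1+ψ₂(Kᵢ−1)) = 0.
Feasibility: ΣzᵢKᵢ = 1.471, Σzᵢ/Kᵢ = 1.599 — both > 1, two phases present.
Iterate (Newton) starting at ψ₂ = 0.5:
  ψ₂ = 0.500: g = 0.1472, g' = -0.698 → ψ₂ = 0.711
  ψ₂ = 0.711: g = -0.0284, g' = -1.036 → ψ₂ = 0.683
  ψ₂ = 0.683: g = -0.0010, g' = -0.965 → ψ₂ = 0.682
Converged at ψ₂ = 0.682.
  chloroform: x = 0.483, y = 0.898
  o-xylene: x = 0.368, y = 0.074
  n-nonane: x = 0.149, y = 0.028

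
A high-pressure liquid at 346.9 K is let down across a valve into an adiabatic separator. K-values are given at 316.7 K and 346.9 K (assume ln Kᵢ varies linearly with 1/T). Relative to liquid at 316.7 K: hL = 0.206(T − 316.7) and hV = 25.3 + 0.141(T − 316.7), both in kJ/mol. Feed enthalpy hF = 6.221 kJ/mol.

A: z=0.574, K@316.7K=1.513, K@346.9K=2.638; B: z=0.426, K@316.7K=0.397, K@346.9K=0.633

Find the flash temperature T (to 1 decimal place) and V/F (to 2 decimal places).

Adiabatic flash: solve Rachford–Rice at each trial T, then check hF = ψ·hV(T) + (1−ψ)·hL(T).
  T = 316.7 K: K = (1.513, 0.397), RR gives ψ = 0.121, H_out = 3.074 kJ/mol
  T = 346.9 K: K = (2.638, 0.633), RR gives ψ = 1.000, H_out = 29.558 kJ/mol
  T = 331.8 K: K = (2.023, 0.507), RR gives ψ = 0.747, H_out = 21.280 kJ/mol
  T = 324.2 K: K = (1.754, 0.449), RR gives ψ = 0.477, H_out = 13.391 kJ/mol
  T = 320.4 K: K = (1.629, 0.422), RR gives ψ = 0.316, H_out = 8.686 kJ/mol
  T = 318.5 K: K = (1.569, 0.409), RR gives ψ = 0.222, H_out = 5.971 kJ/mol
Linear interpolation between T = 318.5 (H_out = 5.971) and T = 320.4 (H_out = 8.686) on hF = 6.221 gives T ≈ 318.7 K, at which ψ = 0.23.

T = 318.7 K, V/F = 0.23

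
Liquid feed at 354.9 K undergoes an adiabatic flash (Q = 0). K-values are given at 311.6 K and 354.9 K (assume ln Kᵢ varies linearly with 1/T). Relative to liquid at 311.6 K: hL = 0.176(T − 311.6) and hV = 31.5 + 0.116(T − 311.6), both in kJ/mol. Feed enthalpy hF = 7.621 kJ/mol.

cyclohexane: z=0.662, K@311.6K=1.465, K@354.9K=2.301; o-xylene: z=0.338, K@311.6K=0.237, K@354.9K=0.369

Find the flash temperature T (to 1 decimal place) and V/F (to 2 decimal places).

T = 314.7 K, V/F = 0.23

Adiabatic flash: solve Rachford–Rice at each trial T, then check hF = ψ·hV(T) + (1−ψ)·hL(T).
  T = 311.6 K: K = (1.465, 0.237), RR gives ψ = 0.141, H_out = 4.434 kJ/mol
  T = 354.9 K: K = (2.301, 0.369), RR gives ψ = 0.789, H_out = 30.434 kJ/mol
  T = 333.2 K: K = (1.862, 0.300), RR gives ψ = 0.553, H_out = 20.519 kJ/mol
  T = 322.4 K: K = (1.658, 0.268), RR gives ψ = 0.391, H_out = 13.949 kJ/mol
  T = 317.0 K: K = (1.560, 0.252), RR gives ψ = 0.282, H_out = 9.740 kJ/mol
  T = 314.3 K: K = (1.512, 0.245), RR gives ψ = 0.217, H_out = 7.260 kJ/mol
  T = 315.6 K: K = (1.535, 0.248), RR gives ψ = 0.249, H_out = 8.492 kJ/mol
Linear interpolation between T = 314.3 (H_out = 7.260) and T = 315.6 (H_out = 8.492) on hF = 7.621 gives T ≈ 314.7 K, at which ψ = 0.23.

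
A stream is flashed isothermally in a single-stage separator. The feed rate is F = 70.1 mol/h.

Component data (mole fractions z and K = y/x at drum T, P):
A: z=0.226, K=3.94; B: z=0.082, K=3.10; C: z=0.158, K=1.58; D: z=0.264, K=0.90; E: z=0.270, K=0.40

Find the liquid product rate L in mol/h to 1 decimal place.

L = 15.8 mol/h

Newton iteration, ψ⁰ = 0.5:
  ψ = 0.500: g = 0.1648, g' = -0.639 → ψ = 0.758
  ψ = 0.758: g = 0.0103, g' = -0.597 → ψ = 0.775
Converged at ψ = 0.775.
Then V = ψ·F = 0.7750·70.1 = 54.3 mol/h and L = F − V = 15.8 mol/h.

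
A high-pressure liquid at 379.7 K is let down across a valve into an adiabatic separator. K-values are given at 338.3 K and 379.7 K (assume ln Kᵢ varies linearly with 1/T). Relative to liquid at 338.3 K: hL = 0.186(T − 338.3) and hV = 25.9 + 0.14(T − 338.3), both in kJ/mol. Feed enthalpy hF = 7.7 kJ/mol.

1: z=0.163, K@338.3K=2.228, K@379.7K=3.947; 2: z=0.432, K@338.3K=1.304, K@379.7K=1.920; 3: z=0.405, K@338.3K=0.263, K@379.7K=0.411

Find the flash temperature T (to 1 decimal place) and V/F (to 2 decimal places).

Adiabatic flash: solve Rachford–Rice at each trial T, then check hF = ψ·hV(T) + (1−ψ)·hL(T).
  T = 338.3 K: K = (2.228, 1.304, 0.263), RR gives ψ = 0.066, H_out = 1.718 kJ/mol
  T = 379.7 K: K = (3.947, 1.920, 0.411), RR gives ψ = 0.689, H_out = 24.243 kJ/mol
  T = 359.0 K: K = (3.015, 1.600, 0.333), RR gives ψ = 0.435, H_out = 14.705 kJ/mol
  T = 348.6 K: K = (2.601, 1.448, 0.297), RR gives ψ = 0.276, H_out = 8.931 kJ/mol
  T = 343.5 K: K = (2.412, 1.376, 0.280), RR gives ψ = 0.181, H_out = 5.611 kJ/mol
  T = 346.1 K: K = (2.508, 1.413, 0.288), RR gives ψ = 0.231, H_out = 7.355 kJ/mol
  T = 347.4 K: K = (2.556, 1.431, 0.293), RR gives ψ = 0.255, H_out = 8.186 kJ/mol
Linear interpolation between T = 346.1 (H_out = 7.355) and T = 347.4 (H_out = 8.186) on hF = 7.7 gives T ≈ 346.6 K, at which ψ = 0.24.

T = 346.6 K, V/F = 0.24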